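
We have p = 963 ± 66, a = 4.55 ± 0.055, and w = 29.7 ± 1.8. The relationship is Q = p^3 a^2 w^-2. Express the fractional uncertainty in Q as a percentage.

24.0%

Q is a product of powers, so relative uncertainties combine in quadrature:
  (3·δp/p)² = (3×0.0685)² = 0.0423;  (2·δa/a)² = (2×0.0121)² = 0.000584;  (-2·δw/w)² = (-2×0.0606)² = 0.0147
δQ/Q = √(0.0576) = 0.240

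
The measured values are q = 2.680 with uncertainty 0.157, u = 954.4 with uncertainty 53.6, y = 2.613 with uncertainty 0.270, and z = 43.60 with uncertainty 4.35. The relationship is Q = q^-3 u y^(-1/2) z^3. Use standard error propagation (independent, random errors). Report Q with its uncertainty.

Products/powers → add relative errors in quadrature, weighted by exponent:
  (-3·δq/q)² = (-3×0.0586)² = 0.0309;  (1·δu/u)² = (1×0.0562)² = 0.00315;  (−½·δy/y)² = (-0.5×0.103)² = 0.00267;  (3·δz/z)² = (3×0.0998)² = 0.0896
δQ/Q = √(0.126) = 0.355
Q = 2.542e+06, so δQ = 0.355 × 2.542e+06 = 9.03e+05.

(2.542 ± 0.903) × 10^6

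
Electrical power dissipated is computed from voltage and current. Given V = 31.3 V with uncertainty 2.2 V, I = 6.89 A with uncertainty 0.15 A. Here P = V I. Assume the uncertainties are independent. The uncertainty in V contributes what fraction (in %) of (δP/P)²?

91.2%

(δP/P)² = (1·δV/V)² + (1·δI/I)²
  V term: (1×0.0703)² = 0.00494
  I term: (1×0.0218)² = 0.000474
Total = 0.00541. Share from V = 0.00494/0.00541 = 0.912.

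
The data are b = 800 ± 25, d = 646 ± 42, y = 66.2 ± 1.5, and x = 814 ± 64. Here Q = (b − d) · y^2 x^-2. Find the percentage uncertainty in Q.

35.7%

Let u = b − d = 154. δu = √(δb² + δd²) = √(625 + 1760) = 48.9, so δu/u = 0.317.
Q is then a monomial in u, y, x:
δQ/Q = √((δu/u)² + (2·δy/y)² + (-2·δx/x)²) = √(0.101 + 0.00205 + 0.0247) = 0.357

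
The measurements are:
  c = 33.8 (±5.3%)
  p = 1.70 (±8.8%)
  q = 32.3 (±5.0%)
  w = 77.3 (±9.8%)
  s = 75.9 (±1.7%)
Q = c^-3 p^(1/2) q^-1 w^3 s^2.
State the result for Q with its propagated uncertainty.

2780 ± 953

Since Q is a product/quotient, work with relative uncertainties:
  (-3·δc/c)² = (-3×0.0530)² = 0.0253;  (½·δp/p)² = (0.5×0.0880)² = 0.00194;  (-1·δq/q)² = (-1×0.0500)² = 0.00250;  (3·δw/w)² = (3×0.0980)² = 0.0864;  (2·δs/s)² = (2×0.0170)² = 0.00116
δQ/Q = √(0.117) = 0.343
Q = 2780, so δQ = 0.343 × 2780 = 953.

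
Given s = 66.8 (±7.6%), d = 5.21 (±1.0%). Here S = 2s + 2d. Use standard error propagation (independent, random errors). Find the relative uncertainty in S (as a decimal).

S is a linear combination, so absolute uncertainties add in quadrature:
  (2·δs)² = 103;  (2·δd)² = 0.0109
δS = √(103) = 10.2
S = 144, so δS/S = 10.2/144 = 0.0705.

0.0705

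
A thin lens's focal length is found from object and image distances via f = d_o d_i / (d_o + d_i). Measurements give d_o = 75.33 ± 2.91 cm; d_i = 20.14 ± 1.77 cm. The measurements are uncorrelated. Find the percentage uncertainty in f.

∂f/∂d_o = (d_i/(d_o+d_i))² = 0.0445;  ∂f/∂d_i = (d_o/(d_o+d_i))² = 0.623
δf = √((∂f/∂d_o · δd_o)² + (∂f/∂d_i · δd_i)²) = √(0.0168 + 1.21) = 1.11 cm
f = 15.89 cm, so δf/f = 1.11/15.89 = 0.0698.

6.98%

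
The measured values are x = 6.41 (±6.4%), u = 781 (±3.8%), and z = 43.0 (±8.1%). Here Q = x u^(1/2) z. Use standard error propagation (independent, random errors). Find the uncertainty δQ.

For a monomial Q ∝ x, u^(1/2), z, fractional errors add in quadrature:
  (1·δx/x)² = (1×0.0640)² = 0.00410;  (½·δu/u)² = (0.5×0.0380)² = 0.000361;  (1·δz/z)² = (1×0.0810)² = 0.00656
δQ/Q = √(0.0110) = 0.105
Q = 7700, so δQ = 0.105 × 7700 = 809.

809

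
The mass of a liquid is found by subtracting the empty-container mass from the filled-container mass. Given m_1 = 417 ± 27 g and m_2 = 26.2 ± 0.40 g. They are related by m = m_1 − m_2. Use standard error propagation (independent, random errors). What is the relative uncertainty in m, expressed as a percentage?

6.91%

Absolute uncertainties add in quadrature for a linear combination:
  (δm_1)² = 729;  (δm_2)² = 0.160
δm = √(729) = 27.0 g
m = 391 g, so δm/m = 27.0/391 = 0.0691.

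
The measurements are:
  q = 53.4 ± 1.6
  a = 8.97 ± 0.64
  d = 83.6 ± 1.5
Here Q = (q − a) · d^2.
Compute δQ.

16400

Let u = q − a = 44.4. δu = √(δq² + δa²) = √(2.56 + 0.410) = 1.72, so δu/u = 0.0388.
Q is then a monomial in u, d:
δQ/Q = √((δu/u)² + (2·δd/d)²) = √(0.00150 + 0.00129) = 0.0528
Q = 3.11e+05, so δQ = 0.0528 × 3.11e+05 = 16400.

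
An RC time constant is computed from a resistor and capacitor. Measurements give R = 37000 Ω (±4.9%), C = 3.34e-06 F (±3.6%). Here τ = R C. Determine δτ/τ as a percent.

Since τ is a product/quotient, work with relative uncertainties:
  (1·δR/R)² = (1×0.0490)² = 0.00240;  (1·δC/C)² = (1×0.0360)² = 0.00130
δτ/τ = √(0.00370) = 0.0608

6.08%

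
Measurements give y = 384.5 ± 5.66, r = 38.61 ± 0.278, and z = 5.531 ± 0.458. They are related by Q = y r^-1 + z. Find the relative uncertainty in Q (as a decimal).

Let p = y·r^-1 = 9.959. δp/p = √((1·δy/y)² + (-1·δr/r)²) = √(0.000217 + 5.18e-05) = 0.0164, so δp = 0.163.
Q = p + z: δQ = √(δp² + δz²) = √(0.0266 + 0.210) = 0.486
Q = 15.49, so δQ/Q = 0.486/15.49 = 0.0314.

0.0314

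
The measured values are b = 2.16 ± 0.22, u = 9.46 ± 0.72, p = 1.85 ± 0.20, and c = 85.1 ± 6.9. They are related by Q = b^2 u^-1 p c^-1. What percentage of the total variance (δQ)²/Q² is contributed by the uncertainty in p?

17.8%

(δQ/Q)² = (2·δb/b)² + (-1·δu/u)² + (1·δp/p)² + (-1·δc/c)²
  b term: (2×0.102)² = 0.0415
  u term: (-1×0.0761)² = 0.00579
  p term: (1×0.108)² = 0.0117
  c term: (-1×0.0811)² = 0.00657
Total = 0.0655. Share from p = 0.0117/0.0655 = 0.178.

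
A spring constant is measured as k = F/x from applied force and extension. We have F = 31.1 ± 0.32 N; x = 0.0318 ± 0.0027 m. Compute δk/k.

0.0855

k is a product of powers, so relative uncertainties combine in quadrature:
  (1·δF/F)² = (1×0.0103)² = 0.000106;  (-1·δx/x)² = (-1×0.0849)² = 0.00721
δk/k = √(0.00731) = 0.0855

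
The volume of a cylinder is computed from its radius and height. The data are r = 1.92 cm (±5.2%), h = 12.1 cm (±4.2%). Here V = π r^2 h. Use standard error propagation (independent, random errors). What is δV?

15.7 cm^3

Since V is a product/quotient, work with relative uncertainties:
  (2·δr/r)² = (2×0.0520)² = 0.0108;  (1·δh/h)² = (1×0.0420)² = 0.00176
δV/V = √(0.0126) = 0.112
V = 140 cm^3, so δV = 0.112 × 140 = 15.7 cm^3.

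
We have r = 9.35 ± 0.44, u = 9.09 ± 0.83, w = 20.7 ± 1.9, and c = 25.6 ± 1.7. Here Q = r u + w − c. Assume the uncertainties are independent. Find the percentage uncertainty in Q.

11.4%

Let p = r·u = 85.0. δp/p = √((1·δr/r)² + (1·δu/u)²) = √(0.00221 + 0.00834) = 0.103, so δp = 8.73.
Q = p + w − c: δQ = √(δp² + δw² + δc²) = √(76.2 + 3.61 + 2.89) = 9.10
Q = 80.1, so δQ/Q = 9.10/80.1 = 0.114.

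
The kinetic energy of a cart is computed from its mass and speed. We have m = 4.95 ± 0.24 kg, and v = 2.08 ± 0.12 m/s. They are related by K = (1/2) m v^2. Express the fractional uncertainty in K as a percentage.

12.5%

Each factor contributes (exponent × relative error)² to (δK/K)²:
  (1·δm/m)² = (1×0.0485)² = 0.00235;  (2·δv/v)² = (2×0.0577)² = 0.0133
δK/K = √(0.0157) = 0.125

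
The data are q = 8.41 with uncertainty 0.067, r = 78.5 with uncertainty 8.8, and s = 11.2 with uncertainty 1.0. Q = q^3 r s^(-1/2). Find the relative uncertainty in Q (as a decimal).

0.123

Products/powers → add relative errors in quadrature, weighted by exponent:
  (3·δq/q)² = (3×0.00797)² = 0.000571;  (1·δr/r)² = (1×0.112)² = 0.0126;  (−½·δs/s)² = (-0.5×0.0893)² = 0.00199
δQ/Q = √(0.0151) = 0.123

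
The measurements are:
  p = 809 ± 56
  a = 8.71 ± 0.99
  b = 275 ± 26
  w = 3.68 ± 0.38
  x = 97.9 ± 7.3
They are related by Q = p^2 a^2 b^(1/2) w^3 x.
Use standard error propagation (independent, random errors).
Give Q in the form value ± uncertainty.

(4.02 ± 1.68) × 10^12

Q is a product of powers, so relative uncertainties combine in quadrature:
  (2·δp/p)² = (2×0.0692)² = 0.0192;  (2·δa/a)² = (2×0.114)² = 0.0517;  (½·δb/b)² = (0.5×0.0945)² = 0.00223;  (3·δw/w)² = (3×0.103)² = 0.0960;  (1·δx/x)² = (1×0.0746)² = 0.00556
δQ/Q = √(0.175) = 0.418
Q = 4.02e+12, so δQ = 0.418 × 4.02e+12 = 1.68e+12.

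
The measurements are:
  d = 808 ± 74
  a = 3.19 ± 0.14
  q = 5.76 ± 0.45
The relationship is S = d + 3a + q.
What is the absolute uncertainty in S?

74.0

Sums and differences: (δS)² = Σ (cᵢ δxᵢ)².
  (δd)² = 5480;  (3·δa)² = 0.176;  (δq)² = 0.203
δS = √(5480) = 74.0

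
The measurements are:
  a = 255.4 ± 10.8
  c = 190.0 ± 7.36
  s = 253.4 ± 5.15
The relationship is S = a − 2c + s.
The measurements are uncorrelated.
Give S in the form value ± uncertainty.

128.8 ± 19.0

S is a linear combination, so absolute uncertainties add in quadrature:
  (δa)² = 117;  (2·δc)² = 217;  (δs)² = 26.5
δS = √(360) = 19.0
S = 128.8.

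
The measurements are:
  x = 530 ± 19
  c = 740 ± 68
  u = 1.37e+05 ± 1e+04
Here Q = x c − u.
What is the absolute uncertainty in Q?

Let p = x·c = 3.92e+05. δp/p = √((1·δx/x)² + (1·δc/c)²) = √(0.00129 + 0.00844) = 0.0986, so δp = 38700.
Q = p − u: δQ = √(δp² + δu²) = √(1.5e+09 + 1e+08) = 40000

40000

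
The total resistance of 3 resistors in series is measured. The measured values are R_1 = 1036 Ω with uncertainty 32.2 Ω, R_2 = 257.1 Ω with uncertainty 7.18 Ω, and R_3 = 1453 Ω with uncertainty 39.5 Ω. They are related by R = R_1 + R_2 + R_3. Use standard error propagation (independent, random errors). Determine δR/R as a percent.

1.87%

For a sum/difference, combine absolute errors in quadrature:
  (δR_1)² = 1040;  (δR_2)² = 51.6;  (δR_3)² = 1560
δR = √(2650) = 51.5 Ω
R = 2746 Ω, so δR/R = 51.5/2746 = 0.0187.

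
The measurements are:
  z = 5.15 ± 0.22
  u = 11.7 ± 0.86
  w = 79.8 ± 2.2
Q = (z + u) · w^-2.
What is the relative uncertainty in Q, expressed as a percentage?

Let h = z + u = 16.9. δh = √(δz² + δu²) = √(0.0484 + 0.740) = 0.888, so δh/h = 0.0527.
Q is then a monomial in h, w:
δQ/Q = √((δh/h)² + (-2·δw/w)²) = √(0.00278 + 0.00304) = 0.0763

7.63%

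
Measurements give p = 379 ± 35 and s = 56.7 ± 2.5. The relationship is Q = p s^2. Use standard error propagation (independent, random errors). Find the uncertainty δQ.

For a monomial Q ∝ p, s^2, fractional errors add in quadrature:
  (1·δp/p)² = (1×0.0923)² = 0.00853;  (2·δs/s)² = (2×0.0441)² = 0.00778
δQ/Q = √(0.0163) = 0.128
Q = 1.22e+06, so δQ = 0.128 × 1.22e+06 = 1.56e+05.

1.56e+05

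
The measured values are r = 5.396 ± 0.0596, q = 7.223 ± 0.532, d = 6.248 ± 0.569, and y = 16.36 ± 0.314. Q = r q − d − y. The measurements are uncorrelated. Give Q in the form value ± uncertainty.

16.37 ± 2.97

Let p = r·q = 38.98. δp/p = √((1·δr/r)² + (1·δq/q)²) = √(0.000122 + 0.00542) = 0.0745, so δp = 2.90.
Q = p − d − y: δQ = √(δp² + δd² + δy²) = √(8.43 + 0.324 + 0.0986) = 2.97
Q = 16.37.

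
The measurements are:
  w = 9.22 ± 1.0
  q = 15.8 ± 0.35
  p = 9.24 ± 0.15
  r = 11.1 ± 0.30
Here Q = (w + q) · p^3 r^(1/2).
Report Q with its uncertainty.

65800 ± 4340

Let u = w + q = 25.0. δu = √(δw² + δq²) = √(1.00 + 0.122) = 1.06, so δu/u = 0.0423.
Q is then a monomial in u, p, r:
δQ/Q = √((δu/u)² + (3·δp/p)² + (½·δr/r)²) = √(0.00179 + 0.00237 + 0.000183) = 0.0659
Q = 65800, so δQ = 0.0659 × 65800 = 4340.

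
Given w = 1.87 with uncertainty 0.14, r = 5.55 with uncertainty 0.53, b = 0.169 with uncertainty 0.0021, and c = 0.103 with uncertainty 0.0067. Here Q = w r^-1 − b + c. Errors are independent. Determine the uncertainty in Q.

0.0415

Let p = w·r^-1 = 0.337. δp/p = √((1·δw/w)² + (-1·δr/r)²) = √(0.00560 + 0.00912) = 0.121, so δp = 0.0409.
Q = p − b + c: δQ = √(δp² + δb² + δc²) = √(0.00167 + 4.41e-06 + 4.49e-05) = 0.0415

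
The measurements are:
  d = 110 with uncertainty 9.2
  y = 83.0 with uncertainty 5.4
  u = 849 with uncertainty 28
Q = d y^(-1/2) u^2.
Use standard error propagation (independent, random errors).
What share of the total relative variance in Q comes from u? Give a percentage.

(δQ/Q)² = (1·δd/d)² + (−½·δy/y)² + (2·δu/u)²
  d term: (1×0.0836)² = 0.00700
  y term: (-0.5×0.0651)² = 0.00106
  u term: (2×0.0330)² = 0.00435
Total = 0.0124. Share from u = 0.00435/0.0124 = 0.351.

35.1%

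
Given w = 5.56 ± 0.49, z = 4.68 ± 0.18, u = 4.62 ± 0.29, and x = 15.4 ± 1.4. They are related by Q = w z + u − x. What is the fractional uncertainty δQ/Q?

0.189

Let p = w·z = 26.0. δp/p = √((1·δw/w)² + (1·δz/z)²) = √(0.00777 + 0.00148) = 0.0962, so δp = 2.50.
Q = p + u − x: δQ = √(δp² + δu² + δx²) = √(6.26 + 0.0841 + 1.96) = 2.88
Q = 15.2, so δQ/Q = 2.88/15.2 = 0.189.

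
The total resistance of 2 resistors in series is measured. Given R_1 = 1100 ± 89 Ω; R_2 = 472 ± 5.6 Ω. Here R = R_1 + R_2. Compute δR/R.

0.0567

Sums and differences: (δR)² = Σ (cᵢ δxᵢ)².
  (δR_1)² = 7920;  (δR_2)² = 31.4
δR = √(7950) = 89.2 Ω
R = 1570 Ω, so δR/R = 89.2/1570 = 0.0567.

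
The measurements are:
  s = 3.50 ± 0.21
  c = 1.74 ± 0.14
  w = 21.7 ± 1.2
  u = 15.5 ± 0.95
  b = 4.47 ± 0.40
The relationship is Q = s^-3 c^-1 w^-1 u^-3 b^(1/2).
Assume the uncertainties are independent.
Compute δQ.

Q is a product of powers, so relative uncertainties combine in quadrature:
  (-3·δs/s)² = (-3×0.0600)² = 0.0324;  (-1·δc/c)² = (-1×0.0805)² = 0.00647;  (-1·δw/w)² = (-1×0.0553)² = 0.00306;  (-3·δu/u)² = (-3×0.0613)² = 0.0338;  (½·δb/b)² = (0.5×0.0895)² = 0.00200
δQ/Q = √(0.0777) = 0.279
Q = 3.51e-07, so δQ = 0.279 × 3.51e-07 = 9.78e-08.

9.78e-08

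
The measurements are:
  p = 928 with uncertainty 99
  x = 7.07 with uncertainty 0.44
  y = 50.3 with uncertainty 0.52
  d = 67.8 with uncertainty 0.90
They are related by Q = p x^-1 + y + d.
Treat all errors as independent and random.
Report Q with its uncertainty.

249 ± 16.2

Let w = p·x^-1 = 131. δw/w = √((1·δp/p)² + (-1·δx/x)²) = √(0.0114 + 0.00387) = 0.124, so δw = 16.2.
Q = w + y + d: δQ = √(δw² + δy² + δd²) = √(263 + 0.270 + 0.810) = 16.2
Q = 249.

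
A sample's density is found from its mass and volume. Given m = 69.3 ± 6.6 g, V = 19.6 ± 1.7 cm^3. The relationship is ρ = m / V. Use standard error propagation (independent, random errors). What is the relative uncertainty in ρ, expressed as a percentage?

Products/powers → add relative errors in quadrature, weighted by exponent:
  (1·δm/m)² = (1×0.0952)² = 0.00907;  (-1·δV/V)² = (-1×0.0867)² = 0.00752
δρ/ρ = √(0.0166) = 0.129

12.9%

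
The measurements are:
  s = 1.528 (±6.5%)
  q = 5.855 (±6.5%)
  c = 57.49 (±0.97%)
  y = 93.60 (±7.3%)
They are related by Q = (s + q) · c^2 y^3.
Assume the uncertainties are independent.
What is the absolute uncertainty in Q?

Let u = s + q = 7.383. δu = √(δs² + δq²) = √(0.00986 + 0.145) = 0.393, so δu/u = 0.0533.
Q is then a monomial in u, c, y:
δQ/Q = √((δu/u)² + (2·δc/c)² + (3·δy/y)²) = √(0.00284 + 0.000376 + 0.0480) = 0.226
Q = 2.001e+10, so δQ = 0.226 × 2.001e+10 = 4.53e+09.

4.53e+09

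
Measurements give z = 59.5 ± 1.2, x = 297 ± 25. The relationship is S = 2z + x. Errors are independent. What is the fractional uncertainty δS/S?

S is a linear combination, so absolute uncertainties add in quadrature:
  (2·δz)² = 5.76;  (δx)² = 625
δS = √(631) = 25.1
S = 416, so δS/S = 25.1/416 = 0.0604.

0.0604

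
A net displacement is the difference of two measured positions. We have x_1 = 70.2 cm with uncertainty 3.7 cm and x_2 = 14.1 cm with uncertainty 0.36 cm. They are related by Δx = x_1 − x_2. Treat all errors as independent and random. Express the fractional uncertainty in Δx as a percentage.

6.63%

Sums and differences: (δΔx)² = Σ (cᵢ δxᵢ)².
  (δx_1)² = 13.7;  (δx_2)² = 0.130
δΔx = √(13.8) = 3.72 cm
Δx = 56.1 cm, so δΔx/Δx = 3.72/56.1 = 0.0663.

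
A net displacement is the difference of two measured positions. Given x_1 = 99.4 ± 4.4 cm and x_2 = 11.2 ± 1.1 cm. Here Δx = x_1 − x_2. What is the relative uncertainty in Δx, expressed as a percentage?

5.14%

Δx is a linear combination, so absolute uncertainties add in quadrature:
  (δx_1)² = 19.4;  (δx_2)² = 1.21
δΔx = √(20.6) = 4.54 cm
Δx = 88.2 cm, so δΔx/Δx = 4.54/88.2 = 0.0514.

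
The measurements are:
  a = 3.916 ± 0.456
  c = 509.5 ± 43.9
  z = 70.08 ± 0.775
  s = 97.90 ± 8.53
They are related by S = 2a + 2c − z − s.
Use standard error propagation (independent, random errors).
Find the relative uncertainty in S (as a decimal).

0.103

S is a linear combination, so absolute uncertainties add in quadrature:
  (2·δa)² = 0.832;  (2·δc)² = 7710;  (δz)² = 0.601;  (δs)² = 72.8
δS = √(7780) = 88.2
S = 858.9, so δS/S = 88.2/858.9 = 0.103.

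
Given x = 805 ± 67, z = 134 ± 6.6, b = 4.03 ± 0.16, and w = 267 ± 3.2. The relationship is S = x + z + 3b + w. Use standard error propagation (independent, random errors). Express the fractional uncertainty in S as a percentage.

5.53%

For a sum/difference, combine absolute errors in quadrature:
  (δx)² = 4490;  (δz)² = 43.6;  (3·δb)² = 0.230;  (δw)² = 10.2
δS = √(4540) = 67.4
S = 1220, so δS/S = 67.4/1220 = 0.0553.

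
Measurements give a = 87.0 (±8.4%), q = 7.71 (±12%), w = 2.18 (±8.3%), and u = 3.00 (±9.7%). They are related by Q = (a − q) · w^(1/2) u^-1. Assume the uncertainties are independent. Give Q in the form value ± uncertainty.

39.0 ± 5.49

Let h = a − q = 79.3. δh = √(δa² + δq²) = √(53.4 + 0.856) = 7.37, so δh/h = 0.0929.
Q is then a monomial in h, w, u:
δQ/Q = √((δh/h)² + (½·δw/w)² + (-1·δu/u)²) = √(0.00863 + 0.00172 + 0.00941) = 0.141
Q = 39.0, so δQ = 0.141 × 39.0 = 5.49.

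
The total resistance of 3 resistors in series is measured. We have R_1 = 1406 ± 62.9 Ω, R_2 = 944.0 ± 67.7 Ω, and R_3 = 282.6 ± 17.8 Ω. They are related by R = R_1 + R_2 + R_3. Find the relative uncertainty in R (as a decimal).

0.0357

Sums and differences: (δR)² = Σ (cᵢ δxᵢ)².
  (δR_1)² = 3960;  (δR_2)² = 4580;  (δR_3)² = 317
δR = √(8860) = 94.1 Ω
R = 2633 Ω, so δR/R = 94.1/2633 = 0.0357.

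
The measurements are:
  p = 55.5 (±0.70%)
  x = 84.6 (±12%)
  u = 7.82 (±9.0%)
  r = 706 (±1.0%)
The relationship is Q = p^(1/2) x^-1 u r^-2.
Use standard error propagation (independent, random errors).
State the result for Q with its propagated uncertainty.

(1.38 ± 0.209) × 10^-6

Products/powers → add relative errors in quadrature, weighted by exponent:
  (½·δp/p)² = (0.5×0.00700)² = 1.22e-05;  (-1·δx/x)² = (-1×0.120)² = 0.0144;  (1·δu/u)² = (1×0.0900)² = 0.00810;  (-2·δr/r)² = (-2×0.0100)² = 0.000400
δQ/Q = √(0.0229) = 0.151
Q = 1.38e-06, so δQ = 0.151 × 1.38e-06 = 2.09e-07.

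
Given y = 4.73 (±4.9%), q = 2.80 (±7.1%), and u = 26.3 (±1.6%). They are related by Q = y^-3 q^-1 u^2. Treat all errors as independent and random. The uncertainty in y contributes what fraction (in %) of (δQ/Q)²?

(δQ/Q)² = (-3·δy/y)² + (-1·δq/q)² + (2·δu/u)²
  y term: (-3×0.0490)² = 0.0216
  q term: (-1×0.0710)² = 0.00504
  u term: (2×0.0160)² = 0.00102
Total = 0.0277. Share from y = 0.0216/0.0277 = 0.781.

78.1%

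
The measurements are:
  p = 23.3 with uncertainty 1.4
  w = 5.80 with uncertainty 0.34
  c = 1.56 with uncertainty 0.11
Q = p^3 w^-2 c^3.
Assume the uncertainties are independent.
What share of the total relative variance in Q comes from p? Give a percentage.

(δQ/Q)² = (3·δp/p)² + (-2·δw/w)² + (3·δc/c)²
  p term: (3×0.0601)² = 0.0325
  w term: (-2×0.0586)² = 0.0137
  c term: (3×0.0705)² = 0.0447
Total = 0.0910. Share from p = 0.0325/0.0910 = 0.357.

35.7%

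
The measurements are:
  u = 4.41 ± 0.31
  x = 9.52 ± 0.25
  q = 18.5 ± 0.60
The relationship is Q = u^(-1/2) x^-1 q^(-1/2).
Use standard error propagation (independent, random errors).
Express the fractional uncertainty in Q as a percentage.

4.68%

Q is a product of powers, so relative uncertainties combine in quadrature:
  (−½·δu/u)² = (-0.5×0.0703)² = 0.00124;  (-1·δx/x)² = (-1×0.0263)² = 0.000690;  (−½·δq/q)² = (-0.5×0.0324)² = 0.000263
δQ/Q = √(0.00219) = 0.0468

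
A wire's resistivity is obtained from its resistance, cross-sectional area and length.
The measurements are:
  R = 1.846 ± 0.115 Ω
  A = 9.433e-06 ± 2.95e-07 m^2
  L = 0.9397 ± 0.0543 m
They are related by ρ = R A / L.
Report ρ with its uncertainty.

(1.853 ± 0.168) × 10^-5 Ω·m

ρ is a product of powers, so relative uncertainties combine in quadrature:
  (1·δR/R)² = (1×0.0623)² = 0.00388;  (1·δA/A)² = (1×0.0313)² = 0.000978;  (-1·δL/L)² = (-1×0.0578)² = 0.00334
δρ/ρ = √(0.00820) = 0.0905
ρ = 1.853e-05 Ω·m, so δρ = 0.0905 × 1.853e-05 = 1.68e-06 Ω·m.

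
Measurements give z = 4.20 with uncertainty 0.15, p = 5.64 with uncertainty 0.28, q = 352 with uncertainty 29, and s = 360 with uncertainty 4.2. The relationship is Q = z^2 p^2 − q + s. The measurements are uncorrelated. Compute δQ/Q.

0.131

Let w = z^2·p^2 = 561. δw/w = √((2·δz/z)² + (2·δp/p)²) = √(0.00510 + 0.00986) = 0.122, so δw = 68.6.
Q = w − q + s: δQ = √(δw² + δq² + δs²) = √(4710 + 841 + 17.6) = 74.6
Q = 569, so δQ/Q = 74.6/569 = 0.131.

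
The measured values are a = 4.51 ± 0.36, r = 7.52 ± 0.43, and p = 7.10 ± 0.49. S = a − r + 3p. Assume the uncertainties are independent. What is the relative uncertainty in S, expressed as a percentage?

8.60%

For a sum/difference, combine absolute errors in quadrature:
  (δa)² = 0.130;  (δr)² = 0.185;  (3·δp)² = 2.16
δS = √(2.48) = 1.57
S = 18.3, so δS/S = 1.57/18.3 = 0.0860.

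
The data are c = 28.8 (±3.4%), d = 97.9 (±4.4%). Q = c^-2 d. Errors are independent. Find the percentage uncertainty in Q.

Products/powers → add relative errors in quadrature, weighted by exponent:
  (-2·δc/c)² = (-2×0.0340)² = 0.00462;  (1·δd/d)² = (1×0.0440)² = 0.00194
δQ/Q = √(0.00656) = 0.0810

8.10%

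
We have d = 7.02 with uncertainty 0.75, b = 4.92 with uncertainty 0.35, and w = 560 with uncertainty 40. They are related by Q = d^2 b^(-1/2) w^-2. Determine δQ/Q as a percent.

25.9%

Q is a product of powers, so relative uncertainties combine in quadrature:
  (2·δd/d)² = (2×0.107)² = 0.0457;  (−½·δb/b)² = (-0.5×0.0711)² = 0.00127;  (-2·δw/w)² = (-2×0.0714)² = 0.0204
δQ/Q = √(0.0673) = 0.259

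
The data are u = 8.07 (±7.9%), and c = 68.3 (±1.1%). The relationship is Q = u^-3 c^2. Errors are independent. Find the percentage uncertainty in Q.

23.8%

Q is a product of powers, so relative uncertainties combine in quadrature:
  (-3·δu/u)² = (-3×0.0790)² = 0.0562;  (2·δc/c)² = (2×0.0110)² = 0.000484
δQ/Q = √(0.0567) = 0.238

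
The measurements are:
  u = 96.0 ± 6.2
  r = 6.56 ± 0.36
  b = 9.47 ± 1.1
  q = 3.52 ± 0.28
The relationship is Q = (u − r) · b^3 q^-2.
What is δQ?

Let w = u − r = 89.4. δw = √(δu² + δr²) = √(38.4 + 0.130) = 6.21, so δw/w = 0.0694.
Q is then a monomial in w, b, q:
δQ/Q = √((δw/w)² + (3·δb/b)² + (-2·δq/q)²) = √(0.00482 + 0.121 + 0.0253) = 0.389
Q = 6130, so δQ = 0.389 × 6130 = 2390.

2390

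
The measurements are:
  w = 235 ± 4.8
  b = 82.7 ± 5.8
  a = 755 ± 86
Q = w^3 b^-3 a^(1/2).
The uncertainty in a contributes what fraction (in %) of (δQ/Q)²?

(δQ/Q)² = (3·δw/w)² + (-3·δb/b)² + (½·δa/a)²
  w term: (3×0.0204)² = 0.00375
  b term: (-3×0.0701)² = 0.0443
  a term: (0.5×0.114)² = 0.00324
Total = 0.0513. Share from a = 0.00324/0.0513 = 0.0633.

6.33%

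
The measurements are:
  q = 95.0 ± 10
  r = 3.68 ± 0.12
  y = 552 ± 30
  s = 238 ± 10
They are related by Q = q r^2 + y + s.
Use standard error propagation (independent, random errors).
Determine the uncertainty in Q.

Let p = q·r^2 = 1290. δp/p = √((1·δq/q)² + (2·δr/r)²) = √(0.0111 + 0.00425) = 0.124, so δp = 159.
Q = p + y + s: δQ = √(δp² + δy² + δs²) = √(25400 + 900 + 100) = 162

162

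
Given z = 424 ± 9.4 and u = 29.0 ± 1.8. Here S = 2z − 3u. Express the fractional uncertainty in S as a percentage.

2.57%

Absolute uncertainties add in quadrature for a linear combination:
  (2·δz)² = 353;  (3·δu)² = 29.2
δS = √(383) = 19.6
S = 761, so δS/S = 19.6/761 = 0.0257.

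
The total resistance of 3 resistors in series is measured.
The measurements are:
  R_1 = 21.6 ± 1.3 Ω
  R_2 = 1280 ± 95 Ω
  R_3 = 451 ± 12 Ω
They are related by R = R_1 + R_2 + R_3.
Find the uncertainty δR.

Absolute uncertainties add in quadrature for a linear combination:
  (δR_1)² = 1.69;  (δR_2)² = 9020;  (δR_3)² = 144
δR = √(9170) = 95.8 Ω

95.8 Ω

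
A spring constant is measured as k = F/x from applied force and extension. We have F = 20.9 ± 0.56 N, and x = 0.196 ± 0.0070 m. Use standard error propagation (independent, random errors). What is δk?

4.76 N/m

Each factor contributes (exponent × relative error)² to (δk/k)²:
  (1·δF/F)² = (1×0.0268)² = 0.000718;  (-1·δx/x)² = (-1×0.0357)² = 0.00128
δk/k = √(0.00199) = 0.0446
k = 107 N/m, so δk = 0.0446 × 107 = 4.76 N/m.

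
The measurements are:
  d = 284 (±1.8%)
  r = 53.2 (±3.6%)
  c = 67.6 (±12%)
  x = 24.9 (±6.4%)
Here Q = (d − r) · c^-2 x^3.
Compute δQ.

240

Let u = d − r = 231. δu = √(δd² + δr²) = √(26.1 + 3.67) = 5.46, so δu/u = 0.0237.
Q is then a monomial in u, c, x:
δQ/Q = √((δu/u)² + (-2·δc/c)² + (3·δx/x)²) = √(0.000559 + 0.0576 + 0.0369) = 0.308
Q = 780, so δQ = 0.308 × 780 = 240.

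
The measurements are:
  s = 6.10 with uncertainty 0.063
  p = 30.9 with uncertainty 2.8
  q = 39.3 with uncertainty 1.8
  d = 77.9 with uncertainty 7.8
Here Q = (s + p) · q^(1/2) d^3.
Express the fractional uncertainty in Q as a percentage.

Let u = s + p = 37.0. δu = √(δs² + δp²) = √(0.00397 + 7.84) = 2.80, so δu/u = 0.0757.
Q is then a monomial in u, q, d:
δQ/Q = √((δu/u)² + (½·δq/q)² + (3·δd/d)²) = √(0.00573 + 0.000524 + 0.0902) = 0.311

31.1%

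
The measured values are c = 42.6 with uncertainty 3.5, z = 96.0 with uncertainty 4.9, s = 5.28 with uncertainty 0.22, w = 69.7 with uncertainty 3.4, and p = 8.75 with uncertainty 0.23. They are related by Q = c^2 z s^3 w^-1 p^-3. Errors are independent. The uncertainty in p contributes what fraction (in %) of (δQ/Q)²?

(δQ/Q)² = (2·δc/c)² + (1·δz/z)² + (3·δs/s)² + (-1·δw/w)² + (-3·δp/p)²
  c term: (2×0.0822)² = 0.0270
  z term: (1×0.0510)² = 0.00261
  s term: (3×0.0417)² = 0.0156
  w term: (-1×0.0488)² = 0.00238
  p term: (-3×0.0263)² = 0.00622
Total = 0.0538. Share from p = 0.00622/0.0538 = 0.116.

11.6%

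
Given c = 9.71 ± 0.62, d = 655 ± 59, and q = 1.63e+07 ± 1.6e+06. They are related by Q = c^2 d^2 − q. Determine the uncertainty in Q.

Let p = c^2·d^2 = 4.05e+07. δp/p = √((2·δc/c)² + (2·δd/d)²) = √(0.0163 + 0.0325) = 0.221, so δp = 8.93e+06.
Q = p − q: δQ = √(δp² + δq²) = √(7.98e+13 + 2.56e+12) = 9.07e+06

9.07e+06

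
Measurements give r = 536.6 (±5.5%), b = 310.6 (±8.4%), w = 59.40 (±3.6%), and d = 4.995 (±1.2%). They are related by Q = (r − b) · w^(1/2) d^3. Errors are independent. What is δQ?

38800

Let u = r − b = 226.0. δu = √(δr² + δb²) = √(871 + 681) = 39.4, so δu/u = 0.174.
Q is then a monomial in u, w, d:
δQ/Q = √((δu/u)² + (½·δw/w)² + (3·δd/d)²) = √(0.0304 + 0.000324 + 0.00130) = 0.179
Q = 217100, so δQ = 0.179 × 217100 = 38800.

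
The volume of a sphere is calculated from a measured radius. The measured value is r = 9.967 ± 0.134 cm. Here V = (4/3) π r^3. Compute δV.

Products/powers → add relative errors in quadrature, weighted by exponent:
  (3·δr/r)² = (3×0.0134)² = 0.00163
δV/V = √(0.00163) = 0.0403
V = 4147 cm^3, so δV = 0.0403 × 4147 = 167 cm^3.

167 cm^3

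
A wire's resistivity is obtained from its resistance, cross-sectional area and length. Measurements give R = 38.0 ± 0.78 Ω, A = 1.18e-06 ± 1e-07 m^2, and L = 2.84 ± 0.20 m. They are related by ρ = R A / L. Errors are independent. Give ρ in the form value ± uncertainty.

(1.58 ± 0.177) × 10^-5 Ω·m

ρ is a product of powers, so relative uncertainties combine in quadrature:
  (1·δR/R)² = (1×0.0205)² = 0.000421;  (1·δA/A)² = (1×0.0847)² = 0.00718;  (-1·δL/L)² = (-1×0.0704)² = 0.00496
δρ/ρ = √(0.0126) = 0.112
ρ = 1.58e-05 Ω·m, so δρ = 0.112 × 1.58e-05 = 1.77e-06 Ω·m.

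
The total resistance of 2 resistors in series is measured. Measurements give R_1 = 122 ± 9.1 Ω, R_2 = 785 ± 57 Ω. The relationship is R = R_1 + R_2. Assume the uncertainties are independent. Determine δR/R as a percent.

6.36%

R is a linear combination, so absolute uncertainties add in quadrature:
  (δR_1)² = 82.8;  (δR_2)² = 3250
δR = √(3330) = 57.7 Ω
R = 907 Ω, so δR/R = 57.7/907 = 0.0636.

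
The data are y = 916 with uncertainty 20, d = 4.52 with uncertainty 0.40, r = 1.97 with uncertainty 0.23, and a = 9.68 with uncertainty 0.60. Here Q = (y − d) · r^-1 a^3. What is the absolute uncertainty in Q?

Let u = y − d = 911. δu = √(δy² + δd²) = √(400 + 0.160) = 20.0, so δu/u = 0.0219.
Q is then a monomial in u, r, a:
δQ/Q = √((δu/u)² + (-1·δr/r)² + (3·δa/a)²) = √(0.000482 + 0.0136 + 0.0346) = 0.221
Q = 4.2e+05, so δQ = 0.221 × 4.2e+05 = 92600.

92600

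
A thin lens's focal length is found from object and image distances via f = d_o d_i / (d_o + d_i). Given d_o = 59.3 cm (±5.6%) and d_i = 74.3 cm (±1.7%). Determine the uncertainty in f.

1.06 cm

∂f/∂d_o = (d_i/(d_o+d_i))² = 0.309;  ∂f/∂d_i = (d_o/(d_o+d_i))² = 0.197
δf = √((∂f/∂d_o · δd_o)² + (∂f/∂d_i · δd_i)²) = √(1.05 + 0.0619) = 1.06 cm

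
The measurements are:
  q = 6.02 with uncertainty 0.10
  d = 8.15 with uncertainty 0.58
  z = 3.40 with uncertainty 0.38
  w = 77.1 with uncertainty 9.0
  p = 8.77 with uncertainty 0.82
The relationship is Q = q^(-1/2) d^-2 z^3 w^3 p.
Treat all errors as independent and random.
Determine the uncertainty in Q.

Each factor contributes (exponent × relative error)² to (δQ/Q)²:
  (−½·δq/q)² = (-0.5×0.0166)² = 6.9e-05;  (-2·δd/d)² = (-2×0.0712)² = 0.0203;  (3·δz/z)² = (3×0.112)² = 0.112;  (3·δw/w)² = (3×0.117)² = 0.123;  (1·δp/p)² = (1×0.0935)² = 0.00874
δQ/Q = √(0.264) = 0.514
Q = 9.69e+05, so δQ = 0.514 × 9.69e+05 = 4.98e+05.

4.98e+05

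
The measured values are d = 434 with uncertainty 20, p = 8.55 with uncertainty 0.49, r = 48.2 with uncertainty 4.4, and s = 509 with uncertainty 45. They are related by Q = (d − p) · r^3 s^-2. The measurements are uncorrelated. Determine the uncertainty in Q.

60.6

Let u = d − p = 425. δu = √(δd² + δp²) = √(400 + 0.240) = 20.0, so δu/u = 0.0470.
Q is then a monomial in u, r, s:
δQ/Q = √((δu/u)² + (3·δr/r)² + (-2·δs/s)²) = √(0.00221 + 0.0750 + 0.0313) = 0.329
Q = 184, so δQ = 0.329 × 184 = 60.6.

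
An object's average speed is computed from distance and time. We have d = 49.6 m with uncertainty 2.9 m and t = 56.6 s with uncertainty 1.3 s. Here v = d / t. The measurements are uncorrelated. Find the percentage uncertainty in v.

6.28%

Since v is a product/quotient, work with relative uncertainties:
  (1·δd/d)² = (1×0.0585)² = 0.00342;  (-1·δt/t)² = (-1×0.0230)² = 0.000528
δv/v = √(0.00395) = 0.0628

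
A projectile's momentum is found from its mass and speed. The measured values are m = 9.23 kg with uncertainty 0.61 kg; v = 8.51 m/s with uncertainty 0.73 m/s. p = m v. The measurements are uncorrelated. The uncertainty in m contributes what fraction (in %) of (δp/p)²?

(δp/p)² = (1·δm/m)² + (1·δv/v)²
  m term: (1×0.0661)² = 0.00437
  v term: (1×0.0858)² = 0.00736
Total = 0.0117. Share from m = 0.00437/0.0117 = 0.372.

37.2%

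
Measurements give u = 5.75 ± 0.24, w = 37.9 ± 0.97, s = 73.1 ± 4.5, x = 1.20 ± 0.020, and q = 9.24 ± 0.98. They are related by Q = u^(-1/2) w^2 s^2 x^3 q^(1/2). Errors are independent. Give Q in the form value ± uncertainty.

(1.68 ± 0.258) × 10^7

For a monomial Q ∝ u^(-1/2), w^2, s^2, x^3, q^(1/2), fractional errors add in quadrature:
  (−½·δu/u)² = (-0.5×0.0417)² = 0.000436;  (2·δw/w)² = (2×0.0256)² = 0.00262;  (2·δs/s)² = (2×0.0616)² = 0.0152;  (3·δx/x)² = (3×0.0167)² = 0.00250;  (½·δq/q)² = (0.5×0.106)² = 0.00281
δQ/Q = √(0.0235) = 0.153
Q = 1.68e+07, so δQ = 0.153 × 1.68e+07 = 2.58e+06.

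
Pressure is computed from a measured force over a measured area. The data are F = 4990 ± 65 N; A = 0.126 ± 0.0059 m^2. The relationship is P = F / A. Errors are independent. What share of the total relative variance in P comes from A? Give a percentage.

(δP/P)² = (1·δF/F)² + (-1·δA/A)²
  F term: (1×0.0130)² = 0.000170
  A term: (-1×0.0468)² = 0.00219
Total = 0.00236. Share from A = 0.00219/0.00236 = 0.928.

92.8%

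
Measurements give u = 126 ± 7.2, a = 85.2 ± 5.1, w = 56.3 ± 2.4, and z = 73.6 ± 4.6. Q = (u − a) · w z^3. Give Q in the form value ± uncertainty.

Let h = u − a = 40.8. δh = √(δu² + δa²) = √(51.8 + 26.0) = 8.82, so δh/h = 0.216.
Q is then a monomial in h, w, z:
δQ/Q = √((δh/h)² + (1·δw/w)² + (3·δz/z)²) = √(0.0468 + 0.00182 + 0.0352) = 0.289
Q = 9.16e+08, so δQ = 0.289 × 9.16e+08 = 2.65e+08.

(9.16 ± 2.65) × 10^8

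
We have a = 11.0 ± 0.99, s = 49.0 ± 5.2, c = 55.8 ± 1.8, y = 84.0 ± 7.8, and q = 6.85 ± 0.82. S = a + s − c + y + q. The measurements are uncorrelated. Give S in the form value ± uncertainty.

Each term contributes (cᵢ δxᵢ)² to (δS)²:
  (δa)² = 0.980;  (δs)² = 27.0;  (δc)² = 3.24;  (δy)² = 60.8;  (δq)² = 0.672
δS = √(92.8) = 9.63
S = 95.0.

95.0 ± 9.63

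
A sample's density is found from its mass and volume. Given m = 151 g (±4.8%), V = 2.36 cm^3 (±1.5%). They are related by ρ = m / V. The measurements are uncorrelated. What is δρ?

3.22 g/cm^3

Each factor contributes (exponent × relative error)² to (δρ/ρ)²:
  (1·δm/m)² = (1×0.0480)² = 0.00230;  (-1·δV/V)² = (-1×0.0150)² = 0.000225
δρ/ρ = √(0.00253) = 0.0503
ρ = 64.0 g/cm^3, so δρ = 0.0503 × 64.0 = 3.22 g/cm^3.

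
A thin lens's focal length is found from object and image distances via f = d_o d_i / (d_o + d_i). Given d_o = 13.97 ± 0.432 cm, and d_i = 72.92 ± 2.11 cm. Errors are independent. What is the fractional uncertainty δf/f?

0.0264

∂f/∂d_o = (d_i/(d_o+d_i))² = 0.704;  ∂f/∂d_i = (d_o/(d_o+d_i))² = 0.0258
δf = √((∂f/∂d_o · δd_o)² + (∂f/∂d_i · δd_i)²) = √(0.0926 + 0.00297) = 0.309 cm
f = 11.72 cm, so δf/f = 0.309/11.72 = 0.0264.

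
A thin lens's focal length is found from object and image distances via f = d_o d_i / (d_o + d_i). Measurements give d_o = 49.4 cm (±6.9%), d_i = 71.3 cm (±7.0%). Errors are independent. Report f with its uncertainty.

∂f/∂d_o = (d_i/(d_o+d_i))² = 0.349;  ∂f/∂d_i = (d_o/(d_o+d_i))² = 0.168
δf = √((∂f/∂d_o · δd_o)² + (∂f/∂d_i · δd_i)²) = √(1.41 + 0.699) = 1.45 cm
f = 29.2 cm.

29.2 ± 1.45 cm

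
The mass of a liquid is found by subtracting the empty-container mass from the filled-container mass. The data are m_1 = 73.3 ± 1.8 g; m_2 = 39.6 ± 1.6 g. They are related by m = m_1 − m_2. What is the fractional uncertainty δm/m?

m is a linear combination, so absolute uncertainties add in quadrature:
  (δm_1)² = 3.24;  (δm_2)² = 2.56
δm = √(5.80) = 2.41 g
m = 33.7 g, so δm/m = 2.41/33.7 = 0.0715.

0.0715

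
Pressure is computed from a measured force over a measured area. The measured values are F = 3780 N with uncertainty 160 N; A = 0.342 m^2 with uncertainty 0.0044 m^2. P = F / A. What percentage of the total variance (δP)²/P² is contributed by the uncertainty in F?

(δP/P)² = (1·δF/F)² + (-1·δA/A)²
  F term: (1×0.0423)² = 0.00179
  A term: (-1×0.0129)² = 0.000166
Total = 0.00196. Share from F = 0.00179/0.00196 = 0.915.

91.5%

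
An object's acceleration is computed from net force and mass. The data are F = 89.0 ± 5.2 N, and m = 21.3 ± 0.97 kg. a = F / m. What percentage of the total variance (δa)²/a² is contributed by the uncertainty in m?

(δa/a)² = (1·δF/F)² + (-1·δm/m)²
  F term: (1×0.0584)² = 0.00341
  m term: (-1×0.0455)² = 0.00207
Total = 0.00549. Share from m = 0.00207/0.00549 = 0.378.

37.8%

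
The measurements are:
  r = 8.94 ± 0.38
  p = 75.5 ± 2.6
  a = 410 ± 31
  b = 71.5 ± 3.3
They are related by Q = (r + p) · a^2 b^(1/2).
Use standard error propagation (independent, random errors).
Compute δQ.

Let u = r + p = 84.4. δu = √(δr² + δp²) = √(0.144 + 6.76) = 2.63, so δu/u = 0.0311.
Q is then a monomial in u, a, b:
δQ/Q = √((δu/u)² + (2·δa/a)² + (½·δb/b)²) = √(0.000968 + 0.0229 + 0.000533) = 0.156
Q = 1.2e+08, so δQ = 0.156 × 1.2e+08 = 1.87e+07.

1.87e+07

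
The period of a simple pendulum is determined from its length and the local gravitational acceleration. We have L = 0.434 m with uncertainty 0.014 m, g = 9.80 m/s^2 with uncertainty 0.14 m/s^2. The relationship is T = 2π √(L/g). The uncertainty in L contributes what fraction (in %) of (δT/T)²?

83.6%

(δT/T)² = (½·δL/L)² + (−½·δg/g)²
  L term: (0.5×0.0323)² = 0.000260
  g term: (-0.5×0.0143)² = 5.1e-05
Total = 0.000311. Share from L = 0.000260/0.000311 = 0.836.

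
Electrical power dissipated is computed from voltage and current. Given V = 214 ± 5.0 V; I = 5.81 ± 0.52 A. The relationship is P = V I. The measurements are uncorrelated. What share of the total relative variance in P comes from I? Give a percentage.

(δP/P)² = (1·δV/V)² + (1·δI/I)²
  V term: (1×0.0234)² = 0.000546
  I term: (1×0.0895)² = 0.00801
Total = 0.00856. Share from I = 0.00801/0.00856 = 0.936.

93.6%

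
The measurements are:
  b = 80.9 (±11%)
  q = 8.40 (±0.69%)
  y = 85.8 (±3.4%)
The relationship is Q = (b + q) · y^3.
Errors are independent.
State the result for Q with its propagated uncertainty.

(5.64 ± 0.804) × 10^7

Let u = b + q = 89.3. δu = √(δb² + δq²) = √(79.2 + 0.00336) = 8.90, so δu/u = 0.0997.
Q is then a monomial in u, y:
δQ/Q = √((δu/u)² + (3·δy/y)²) = √(0.00993 + 0.0104) = 0.143
Q = 5.64e+07, so δQ = 0.143 × 5.64e+07 = 8.04e+06.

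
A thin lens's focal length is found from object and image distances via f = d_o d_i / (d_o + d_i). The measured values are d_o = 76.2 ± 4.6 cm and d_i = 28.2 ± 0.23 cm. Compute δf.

∂f/∂d_o = (d_i/(d_o+d_i))² = 0.0730;  ∂f/∂d_i = (d_o/(d_o+d_i))² = 0.533
δf = √((∂f/∂d_o · δd_o)² + (∂f/∂d_i · δd_i)²) = √(0.113 + 0.0150) = 0.357 cm

0.357 cm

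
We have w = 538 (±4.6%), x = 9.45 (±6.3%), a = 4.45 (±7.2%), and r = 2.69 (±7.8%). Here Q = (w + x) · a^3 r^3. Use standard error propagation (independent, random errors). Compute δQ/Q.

Let u = w + x = 547. δu = √(δw² + δx²) = √(612 + 0.354) = 24.8, so δu/u = 0.0452.
Q is then a monomial in u, a, r:
δQ/Q = √((δu/u)² + (3·δa/a)² + (3·δr/r)²) = √(0.00204 + 0.0467 + 0.0548) = 0.322

0.322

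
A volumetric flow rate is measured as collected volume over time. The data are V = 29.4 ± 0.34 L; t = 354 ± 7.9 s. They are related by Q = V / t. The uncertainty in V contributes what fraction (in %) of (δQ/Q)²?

21.2%

(δQ/Q)² = (1·δV/V)² + (-1·δt/t)²
  V term: (1×0.0116)² = 0.000134
  t term: (-1×0.0223)² = 0.000498
Total = 0.000632. Share from V = 0.000134/0.000632 = 0.212.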